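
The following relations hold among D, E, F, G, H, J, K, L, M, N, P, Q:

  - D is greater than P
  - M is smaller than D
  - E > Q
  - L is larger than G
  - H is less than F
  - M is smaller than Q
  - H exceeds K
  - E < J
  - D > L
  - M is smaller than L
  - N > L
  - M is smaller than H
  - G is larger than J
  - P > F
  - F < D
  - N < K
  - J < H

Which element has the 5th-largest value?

K

Piecing the relations together gives one ordering: M < Q < E < J < G < L < N < K < H < F < P < D.
Counting 5 from the largest end gives K.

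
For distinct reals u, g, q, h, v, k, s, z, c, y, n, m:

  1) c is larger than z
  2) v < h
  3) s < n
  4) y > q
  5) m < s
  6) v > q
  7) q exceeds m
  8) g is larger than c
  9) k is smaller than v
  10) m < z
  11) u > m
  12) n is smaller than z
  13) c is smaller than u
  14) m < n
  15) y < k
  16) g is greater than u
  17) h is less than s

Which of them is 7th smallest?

The consecutive relations fix a unique order: m < q < y < k < v < h < s < n < z < c < u < g.
Counting 7 from the smallest end gives s.

s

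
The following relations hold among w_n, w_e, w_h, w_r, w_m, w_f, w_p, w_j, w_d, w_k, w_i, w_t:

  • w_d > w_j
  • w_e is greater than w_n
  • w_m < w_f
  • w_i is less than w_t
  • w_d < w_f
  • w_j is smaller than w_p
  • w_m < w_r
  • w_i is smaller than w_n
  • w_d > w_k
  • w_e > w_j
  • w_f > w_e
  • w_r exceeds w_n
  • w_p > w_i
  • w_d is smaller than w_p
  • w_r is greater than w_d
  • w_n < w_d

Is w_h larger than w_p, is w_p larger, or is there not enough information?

Following every chain through w_h: nothing is chained to w_h.
w_p is not reached, and no chain runs the other way from w_p to w_h.
So the given relations leave the order of w_h and w_p undetermined.

undetermined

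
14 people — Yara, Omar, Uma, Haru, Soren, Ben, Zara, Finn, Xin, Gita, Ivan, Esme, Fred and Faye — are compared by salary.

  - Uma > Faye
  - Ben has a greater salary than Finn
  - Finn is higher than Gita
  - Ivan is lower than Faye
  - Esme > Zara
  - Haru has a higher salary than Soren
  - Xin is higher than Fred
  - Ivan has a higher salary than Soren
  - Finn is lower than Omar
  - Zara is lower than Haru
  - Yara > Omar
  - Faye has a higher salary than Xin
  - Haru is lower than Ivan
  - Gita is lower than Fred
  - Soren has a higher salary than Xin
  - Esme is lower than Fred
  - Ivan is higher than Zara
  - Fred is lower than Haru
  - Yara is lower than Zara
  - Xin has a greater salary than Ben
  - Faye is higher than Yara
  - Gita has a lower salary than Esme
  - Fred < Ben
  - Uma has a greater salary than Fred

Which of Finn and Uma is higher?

Uma

The relevant relations are Finn < Omar; Omar < Yara; Yara < Zara; Zara < Esme; Esme < Fred; Fred < Xin; Xin < Soren; Soren < Haru; Haru < Ivan; Ivan < Faye; Faye < Uma.
Together: Finn < Omar < Yara < Zara < Esme < Fred < Xin < Soren < Haru < Ivan < Faye < Uma.
So Finn < Uma; Uma is the higher of the two.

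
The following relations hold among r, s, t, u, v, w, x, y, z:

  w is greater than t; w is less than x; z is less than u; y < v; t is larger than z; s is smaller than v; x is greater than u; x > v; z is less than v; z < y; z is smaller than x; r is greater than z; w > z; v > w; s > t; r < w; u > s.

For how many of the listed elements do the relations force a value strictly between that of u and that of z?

2

The relations place z below u. An element lies strictly between them when it is forced above z and also forced below u.
Above z: {r, t, y, s, w, v, x}. Below u: {t, s}.
Intersection: {t, s} — 2.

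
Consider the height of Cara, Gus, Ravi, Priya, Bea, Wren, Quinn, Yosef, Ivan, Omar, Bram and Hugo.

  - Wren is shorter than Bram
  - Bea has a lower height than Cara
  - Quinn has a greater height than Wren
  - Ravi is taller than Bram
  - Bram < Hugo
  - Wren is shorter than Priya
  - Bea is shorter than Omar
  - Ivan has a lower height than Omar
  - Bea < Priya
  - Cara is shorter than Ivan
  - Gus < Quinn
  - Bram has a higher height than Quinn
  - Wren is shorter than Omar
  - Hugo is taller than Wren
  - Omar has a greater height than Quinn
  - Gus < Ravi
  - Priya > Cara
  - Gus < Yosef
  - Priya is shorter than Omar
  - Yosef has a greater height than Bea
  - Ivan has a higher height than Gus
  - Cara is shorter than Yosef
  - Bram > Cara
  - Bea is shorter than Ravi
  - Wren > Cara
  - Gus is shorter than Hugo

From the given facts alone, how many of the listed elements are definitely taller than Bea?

10

The elements the relations force above Bea are Cara, Wren, Quinn, Bram, Ravi, Priya, Hugo, Ivan, Omar, Yosef — no chain reaches any other.
That is 10.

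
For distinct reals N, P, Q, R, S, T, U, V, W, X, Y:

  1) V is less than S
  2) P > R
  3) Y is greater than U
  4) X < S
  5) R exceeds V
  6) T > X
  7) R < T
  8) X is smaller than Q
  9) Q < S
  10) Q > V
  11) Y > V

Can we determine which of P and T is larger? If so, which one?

Following every chain through P: below P we get V, R.
T is not reached, and no chain runs the other way from T to P.
So the given relations leave the order of P and T undetermined.

undetermined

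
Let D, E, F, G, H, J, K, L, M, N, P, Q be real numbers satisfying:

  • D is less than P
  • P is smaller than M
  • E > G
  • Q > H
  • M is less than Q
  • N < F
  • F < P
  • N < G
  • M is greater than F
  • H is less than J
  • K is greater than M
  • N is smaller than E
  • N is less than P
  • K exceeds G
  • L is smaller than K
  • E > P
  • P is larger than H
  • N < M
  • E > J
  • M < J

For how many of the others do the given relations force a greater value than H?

6

From H the given relations immediately reach P, Q, J.
From those, M, E — 5 in total.
From those, K — 6 in total.
Nothing else is reachable above H; 6 in all.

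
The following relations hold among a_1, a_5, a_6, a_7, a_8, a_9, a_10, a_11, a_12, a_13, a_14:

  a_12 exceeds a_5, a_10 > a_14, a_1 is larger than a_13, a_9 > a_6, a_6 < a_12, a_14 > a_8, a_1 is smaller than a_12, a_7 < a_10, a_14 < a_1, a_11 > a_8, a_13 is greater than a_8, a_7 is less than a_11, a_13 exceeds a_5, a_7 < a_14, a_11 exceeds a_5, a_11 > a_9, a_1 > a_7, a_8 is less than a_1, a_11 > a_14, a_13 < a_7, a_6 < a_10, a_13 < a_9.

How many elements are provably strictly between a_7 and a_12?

2

Chaining upward from a_7 reaches: a_14, a_10, a_1, a_11.
Chaining downward from a_12 reaches: a_5, a_8, a_13, a_6, a_14, a_1.
Strictly between a_7 and a_12 are those in both lists: a_14, a_1 — 2 elements.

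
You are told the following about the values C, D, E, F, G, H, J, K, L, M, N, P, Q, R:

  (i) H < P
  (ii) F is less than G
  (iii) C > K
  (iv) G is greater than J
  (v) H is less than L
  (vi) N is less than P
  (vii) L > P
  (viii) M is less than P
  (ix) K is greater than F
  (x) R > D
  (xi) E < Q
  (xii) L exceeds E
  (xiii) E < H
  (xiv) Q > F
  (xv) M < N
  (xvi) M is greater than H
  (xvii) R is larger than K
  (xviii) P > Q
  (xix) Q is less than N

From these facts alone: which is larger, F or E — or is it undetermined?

undetermined

Following every chain through F: above F we get K, Q, N, P, C, G, R, L.
E is not reached, and no chain runs the other way from E to F.
So the given relations leave the order of F and E undetermined.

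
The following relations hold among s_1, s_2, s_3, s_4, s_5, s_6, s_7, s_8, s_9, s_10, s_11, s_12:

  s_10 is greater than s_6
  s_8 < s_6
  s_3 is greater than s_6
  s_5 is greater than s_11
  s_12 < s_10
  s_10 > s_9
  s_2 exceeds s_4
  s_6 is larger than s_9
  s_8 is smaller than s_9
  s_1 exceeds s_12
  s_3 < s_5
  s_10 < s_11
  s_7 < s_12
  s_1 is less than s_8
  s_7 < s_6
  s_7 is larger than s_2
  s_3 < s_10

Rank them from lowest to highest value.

s_4 < s_2 < s_7 < s_12 < s_1 < s_8 < s_9 < s_6 < s_3 < s_10 < s_11 < s_5

Nothing is placed below s_4, so it is least; from there s_4 < s_2; s_2 < s_7; s_7 < s_12; s_12 < s_1; s_1 < s_8; s_8 < s_9; s_9 < s_6; s_6 < s_3; s_3 < s_10; s_10 < s_11; s_11 < s_5, each given directly.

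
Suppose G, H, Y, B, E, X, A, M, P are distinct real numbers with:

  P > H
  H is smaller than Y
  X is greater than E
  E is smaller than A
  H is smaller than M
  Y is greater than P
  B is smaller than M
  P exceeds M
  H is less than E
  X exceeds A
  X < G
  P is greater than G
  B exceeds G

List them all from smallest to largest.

The consecutive links are each given: H < E; E < A; A < X; X < G; G < B; B < M; M < P; P < Y.

H < E < A < X < G < B < M < P < Y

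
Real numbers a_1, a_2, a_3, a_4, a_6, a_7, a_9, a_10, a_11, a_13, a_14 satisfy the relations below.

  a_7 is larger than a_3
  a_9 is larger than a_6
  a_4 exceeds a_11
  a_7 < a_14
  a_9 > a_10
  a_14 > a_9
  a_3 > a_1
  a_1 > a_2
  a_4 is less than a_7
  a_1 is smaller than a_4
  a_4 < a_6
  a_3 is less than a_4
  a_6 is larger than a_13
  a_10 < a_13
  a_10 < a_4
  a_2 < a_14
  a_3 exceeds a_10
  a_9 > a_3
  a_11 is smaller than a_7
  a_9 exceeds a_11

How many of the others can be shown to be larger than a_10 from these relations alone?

7

The elements the relations force above a_10 are a_3, a_4, a_7, a_13, a_6, a_9, a_14 — no chain reaches any other.
That is 7.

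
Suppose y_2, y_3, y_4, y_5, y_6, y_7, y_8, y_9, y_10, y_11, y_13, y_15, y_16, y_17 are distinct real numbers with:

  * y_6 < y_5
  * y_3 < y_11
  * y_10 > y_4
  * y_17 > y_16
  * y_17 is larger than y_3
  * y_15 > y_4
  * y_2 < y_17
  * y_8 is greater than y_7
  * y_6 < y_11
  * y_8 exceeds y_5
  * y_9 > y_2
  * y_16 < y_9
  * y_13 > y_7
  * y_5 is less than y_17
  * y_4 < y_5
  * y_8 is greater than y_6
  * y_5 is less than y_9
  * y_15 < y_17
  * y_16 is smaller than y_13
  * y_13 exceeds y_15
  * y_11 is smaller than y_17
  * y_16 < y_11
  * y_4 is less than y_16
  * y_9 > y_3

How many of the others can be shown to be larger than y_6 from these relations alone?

5

From y_6 the given relations immediately reach y_11, y_5, y_8.
From those, y_17, y_9 — 5 in total.
No other element is forced above y_6 by the given relations, so the count is 5.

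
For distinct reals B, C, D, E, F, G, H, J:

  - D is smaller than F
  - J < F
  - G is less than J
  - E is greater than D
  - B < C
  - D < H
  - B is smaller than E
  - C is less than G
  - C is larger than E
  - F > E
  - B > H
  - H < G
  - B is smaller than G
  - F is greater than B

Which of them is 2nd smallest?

Piecing the relations together gives one ordering: D < H < B < E < C < G < J < F.
The 2nd smallest is H.

H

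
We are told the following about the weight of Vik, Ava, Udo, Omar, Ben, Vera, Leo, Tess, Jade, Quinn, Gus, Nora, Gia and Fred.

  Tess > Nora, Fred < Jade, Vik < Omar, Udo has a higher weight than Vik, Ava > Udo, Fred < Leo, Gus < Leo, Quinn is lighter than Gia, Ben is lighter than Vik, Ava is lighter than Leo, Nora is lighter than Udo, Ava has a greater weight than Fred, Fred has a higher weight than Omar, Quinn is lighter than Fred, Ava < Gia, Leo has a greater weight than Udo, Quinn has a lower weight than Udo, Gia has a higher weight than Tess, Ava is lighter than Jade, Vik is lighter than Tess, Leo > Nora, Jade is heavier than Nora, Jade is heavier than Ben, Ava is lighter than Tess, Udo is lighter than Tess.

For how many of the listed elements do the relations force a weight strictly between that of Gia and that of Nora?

The relations place Nora below Gia. An element lies strictly between them when it is forced above Nora and also forced below Gia.
Above Nora: {Udo, Ava, Tess, Jade, Leo}. Below Gia: {Ben, Vik, Quinn, Udo, Omar, Fred, Ava, Tess}.
Intersection: {Udo, Ava, Tess} — 3.

3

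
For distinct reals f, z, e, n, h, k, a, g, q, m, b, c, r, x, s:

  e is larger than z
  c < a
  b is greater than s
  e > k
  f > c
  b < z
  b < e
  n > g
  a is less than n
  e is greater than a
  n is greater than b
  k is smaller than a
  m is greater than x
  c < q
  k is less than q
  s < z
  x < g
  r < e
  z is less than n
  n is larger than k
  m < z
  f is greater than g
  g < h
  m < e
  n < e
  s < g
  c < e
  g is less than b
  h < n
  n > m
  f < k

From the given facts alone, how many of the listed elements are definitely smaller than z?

Directly below z: s, b, m.
One step further: x, g (5 so far).
No other element is forced below z by the given relations, so the count is 5.

5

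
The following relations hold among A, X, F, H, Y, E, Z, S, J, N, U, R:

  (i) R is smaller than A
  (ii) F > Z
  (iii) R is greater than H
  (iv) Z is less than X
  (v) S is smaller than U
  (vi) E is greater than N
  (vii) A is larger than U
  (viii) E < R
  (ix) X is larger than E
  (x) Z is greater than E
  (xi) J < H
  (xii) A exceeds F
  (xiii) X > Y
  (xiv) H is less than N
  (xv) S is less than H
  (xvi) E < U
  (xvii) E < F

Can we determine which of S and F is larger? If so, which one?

Link the given pairs in sequence: S < H; H < N; N < E; E < Z; Z < F.
Together: S < H < N < E < Z < F.
So F is larger.

F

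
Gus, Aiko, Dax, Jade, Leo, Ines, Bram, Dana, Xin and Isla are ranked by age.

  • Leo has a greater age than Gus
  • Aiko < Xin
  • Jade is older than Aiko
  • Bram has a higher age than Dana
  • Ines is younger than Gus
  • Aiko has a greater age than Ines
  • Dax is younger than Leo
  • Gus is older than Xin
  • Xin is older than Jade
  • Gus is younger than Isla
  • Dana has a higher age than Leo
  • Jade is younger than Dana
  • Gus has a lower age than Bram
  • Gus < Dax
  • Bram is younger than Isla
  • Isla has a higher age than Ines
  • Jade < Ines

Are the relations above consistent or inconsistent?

inconsistent

We have Jade < Ines stated directly, yet also Ines < Aiko < Jade by chaining the others — so Ines < Jade. Contradiction.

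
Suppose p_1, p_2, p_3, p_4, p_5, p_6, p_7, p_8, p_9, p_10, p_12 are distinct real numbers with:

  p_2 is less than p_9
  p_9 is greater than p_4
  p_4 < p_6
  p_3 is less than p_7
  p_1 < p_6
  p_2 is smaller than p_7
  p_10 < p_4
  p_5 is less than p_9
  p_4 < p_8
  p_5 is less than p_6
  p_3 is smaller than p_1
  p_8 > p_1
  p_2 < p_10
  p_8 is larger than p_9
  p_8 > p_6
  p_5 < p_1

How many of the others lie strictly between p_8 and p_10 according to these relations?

3

The relations place p_10 below p_8. An element lies strictly between them when it is forced above p_10 and also forced below p_8.
Above p_10: {p_4, p_6, p_9}. Below p_8: {p_3, p_2, p_5, p_1, p_4, p_6, p_9}.
Intersection: {p_4, p_6, p_9} — 3.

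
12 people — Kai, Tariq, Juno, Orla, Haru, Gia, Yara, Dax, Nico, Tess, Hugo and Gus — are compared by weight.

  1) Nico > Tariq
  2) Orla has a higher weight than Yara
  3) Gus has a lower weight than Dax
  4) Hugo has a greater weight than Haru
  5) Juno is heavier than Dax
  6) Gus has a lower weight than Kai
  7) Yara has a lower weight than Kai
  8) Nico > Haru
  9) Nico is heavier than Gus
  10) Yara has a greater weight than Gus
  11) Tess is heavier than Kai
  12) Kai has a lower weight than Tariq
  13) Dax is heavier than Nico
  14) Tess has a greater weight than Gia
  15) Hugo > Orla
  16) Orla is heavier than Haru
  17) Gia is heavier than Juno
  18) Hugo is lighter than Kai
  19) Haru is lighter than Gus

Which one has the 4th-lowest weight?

Chaining the given pairs: Haru < Gus < Yara < Orla < Hugo < Kai < Tariq < Nico < Dax < Juno < Gia < Tess.
The 4th smallest is Orla.

Orla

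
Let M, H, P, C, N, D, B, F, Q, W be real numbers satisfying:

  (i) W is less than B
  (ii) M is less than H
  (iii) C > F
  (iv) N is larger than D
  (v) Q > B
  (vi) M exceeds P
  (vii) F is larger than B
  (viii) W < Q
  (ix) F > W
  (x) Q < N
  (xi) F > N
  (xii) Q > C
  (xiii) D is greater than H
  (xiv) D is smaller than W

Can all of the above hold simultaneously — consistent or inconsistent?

Chaining the given relations yields Q < N < F < C, so Q < C. But one relation states C < Q. These cannot both hold.

inconsistent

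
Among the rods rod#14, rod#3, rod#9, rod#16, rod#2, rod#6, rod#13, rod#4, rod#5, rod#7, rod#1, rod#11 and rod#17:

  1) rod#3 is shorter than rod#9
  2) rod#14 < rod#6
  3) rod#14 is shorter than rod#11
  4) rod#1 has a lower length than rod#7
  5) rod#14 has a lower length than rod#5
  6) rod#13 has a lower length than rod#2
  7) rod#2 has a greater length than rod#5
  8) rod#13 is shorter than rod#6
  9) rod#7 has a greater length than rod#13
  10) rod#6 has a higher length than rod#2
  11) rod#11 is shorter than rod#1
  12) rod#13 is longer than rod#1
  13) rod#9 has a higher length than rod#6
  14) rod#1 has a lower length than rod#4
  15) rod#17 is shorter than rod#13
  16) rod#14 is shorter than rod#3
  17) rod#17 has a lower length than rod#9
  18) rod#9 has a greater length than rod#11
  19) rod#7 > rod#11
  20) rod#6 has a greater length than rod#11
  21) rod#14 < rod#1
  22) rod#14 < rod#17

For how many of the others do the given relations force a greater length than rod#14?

11

Directly above rod#14: rod#11, rod#1, rod#5, rod#17, rod#6, rod#3.
One step further: rod#13, rod#2, rod#7, rod#4, rod#9 (11 so far).
No other element is forced above rod#14 by the given relations, so the count is 11.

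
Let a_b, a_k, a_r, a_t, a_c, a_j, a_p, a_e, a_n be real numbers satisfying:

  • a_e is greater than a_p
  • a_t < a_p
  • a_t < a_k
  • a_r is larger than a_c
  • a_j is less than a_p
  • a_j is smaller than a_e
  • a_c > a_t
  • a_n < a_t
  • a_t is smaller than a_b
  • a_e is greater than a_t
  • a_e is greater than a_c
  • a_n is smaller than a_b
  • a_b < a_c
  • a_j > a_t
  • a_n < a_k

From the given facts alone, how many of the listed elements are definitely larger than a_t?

The elements the relations force above a_t are a_j, a_b, a_k, a_p, a_c, a_e, a_r — no chain reaches any other.
That is 7.

7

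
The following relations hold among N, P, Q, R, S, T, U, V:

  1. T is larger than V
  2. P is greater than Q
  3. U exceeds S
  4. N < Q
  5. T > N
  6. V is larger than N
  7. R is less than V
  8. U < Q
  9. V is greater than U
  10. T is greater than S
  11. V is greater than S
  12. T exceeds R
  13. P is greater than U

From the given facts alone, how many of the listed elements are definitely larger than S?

The elements the relations force above S are U, V, T, Q, P — no chain reaches any other.
That is 5.

5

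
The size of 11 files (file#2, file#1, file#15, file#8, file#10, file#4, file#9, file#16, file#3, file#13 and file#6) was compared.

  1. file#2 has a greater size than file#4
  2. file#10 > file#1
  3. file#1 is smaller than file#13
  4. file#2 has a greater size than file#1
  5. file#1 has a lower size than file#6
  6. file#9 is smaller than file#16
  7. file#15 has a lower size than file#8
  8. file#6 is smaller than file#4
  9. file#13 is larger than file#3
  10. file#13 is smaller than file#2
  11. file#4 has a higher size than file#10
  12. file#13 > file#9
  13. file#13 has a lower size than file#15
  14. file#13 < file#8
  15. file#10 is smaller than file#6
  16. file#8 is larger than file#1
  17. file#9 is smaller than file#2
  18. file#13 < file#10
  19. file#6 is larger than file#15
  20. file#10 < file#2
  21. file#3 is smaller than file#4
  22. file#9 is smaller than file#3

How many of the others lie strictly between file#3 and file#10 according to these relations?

1

The relations place file#3 below file#10. An element lies strictly between them when it is forced above file#3 and also forced below file#10.
Above file#3: {file#13, file#15, file#6, file#4, file#2, file#8}. Below file#10: {file#9, file#1, file#13}.
Intersection: {file#13} — 1.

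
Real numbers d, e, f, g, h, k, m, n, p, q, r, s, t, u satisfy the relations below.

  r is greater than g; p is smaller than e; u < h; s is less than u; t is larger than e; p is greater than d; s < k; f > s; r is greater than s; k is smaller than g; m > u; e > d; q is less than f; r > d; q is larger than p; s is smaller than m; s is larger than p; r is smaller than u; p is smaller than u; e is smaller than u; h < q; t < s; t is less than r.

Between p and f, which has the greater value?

Link the given pairs in sequence: p < e; e < t; t < s; s < k; k < g; g < r; r < u; u < h; h < q; q < f.
Chaining these gives p < e < t < s < k < g < r < u < h < q < f.
So p < f; f is the larger of the two.

f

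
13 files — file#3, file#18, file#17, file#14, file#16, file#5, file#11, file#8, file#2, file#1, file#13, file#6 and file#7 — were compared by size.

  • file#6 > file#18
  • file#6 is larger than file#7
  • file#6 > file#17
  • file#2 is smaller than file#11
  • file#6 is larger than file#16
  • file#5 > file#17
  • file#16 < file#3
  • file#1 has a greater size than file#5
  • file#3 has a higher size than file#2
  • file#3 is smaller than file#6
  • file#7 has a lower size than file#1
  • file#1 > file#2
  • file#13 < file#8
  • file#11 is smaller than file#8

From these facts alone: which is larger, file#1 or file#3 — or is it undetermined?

Following every chain through file#3: above file#3 we get file#6; below file#3 we get file#2, file#16.
file#1 is not reached, and no chain runs the other way from file#1 to file#3.
So the given relations leave the order of file#3 and file#1 undetermined.

undetermined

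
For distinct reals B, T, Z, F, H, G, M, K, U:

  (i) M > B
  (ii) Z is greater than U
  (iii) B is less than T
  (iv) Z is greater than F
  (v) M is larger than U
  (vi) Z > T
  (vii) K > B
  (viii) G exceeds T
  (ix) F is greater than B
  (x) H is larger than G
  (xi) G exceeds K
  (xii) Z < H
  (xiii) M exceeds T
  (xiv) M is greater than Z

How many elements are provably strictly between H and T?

Chaining upward from T reaches: Z, G, M.
Chaining downward from H reaches: B, K, U, F, Z, G.
Strictly between T and H are those in both lists: Z, G — 2 elements.

2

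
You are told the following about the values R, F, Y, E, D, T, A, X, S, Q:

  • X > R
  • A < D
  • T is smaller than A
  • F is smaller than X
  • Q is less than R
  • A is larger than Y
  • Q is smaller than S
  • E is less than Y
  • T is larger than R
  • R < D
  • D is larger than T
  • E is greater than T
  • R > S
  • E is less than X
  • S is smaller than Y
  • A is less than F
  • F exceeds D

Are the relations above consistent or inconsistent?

consistent

Every relation is compatible with Q < S < R < T < E < Y < A < D < F < X; the set is consistent.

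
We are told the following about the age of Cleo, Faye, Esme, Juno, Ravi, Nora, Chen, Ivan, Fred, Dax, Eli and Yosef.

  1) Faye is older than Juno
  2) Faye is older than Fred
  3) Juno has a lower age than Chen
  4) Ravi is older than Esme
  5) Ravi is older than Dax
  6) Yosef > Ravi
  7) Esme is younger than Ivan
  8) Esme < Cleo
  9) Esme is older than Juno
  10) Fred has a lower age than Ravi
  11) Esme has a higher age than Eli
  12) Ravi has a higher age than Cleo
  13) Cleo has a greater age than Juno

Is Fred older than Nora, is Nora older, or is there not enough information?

Following every chain through Fred: above Fred we get Ravi, Faye, Yosef.
Nora is not reached, and no chain runs the other way from Nora to Fred.
So the given relations leave the order of Fred and Nora undetermined.

undetermined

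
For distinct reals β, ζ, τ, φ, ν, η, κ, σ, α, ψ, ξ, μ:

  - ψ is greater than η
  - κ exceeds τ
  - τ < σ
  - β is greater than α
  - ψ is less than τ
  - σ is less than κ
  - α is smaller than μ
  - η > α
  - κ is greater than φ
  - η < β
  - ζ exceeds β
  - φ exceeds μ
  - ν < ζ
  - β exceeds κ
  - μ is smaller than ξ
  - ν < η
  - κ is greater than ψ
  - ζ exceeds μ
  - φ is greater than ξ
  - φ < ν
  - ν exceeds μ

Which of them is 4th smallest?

Piecing the relations together gives one ordering: α < μ < ξ < φ < ν < η < ψ < τ < σ < κ < β < ζ.
The 4th smallest is φ.

φ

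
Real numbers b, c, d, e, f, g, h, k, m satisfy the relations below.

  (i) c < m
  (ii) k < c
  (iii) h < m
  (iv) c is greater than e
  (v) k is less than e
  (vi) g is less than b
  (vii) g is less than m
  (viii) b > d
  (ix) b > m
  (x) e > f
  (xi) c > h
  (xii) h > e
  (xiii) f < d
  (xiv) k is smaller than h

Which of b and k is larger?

b

k < e < h < c < m < b, by transitivity through e, h, c, m.
So k < b; b is the larger of the two.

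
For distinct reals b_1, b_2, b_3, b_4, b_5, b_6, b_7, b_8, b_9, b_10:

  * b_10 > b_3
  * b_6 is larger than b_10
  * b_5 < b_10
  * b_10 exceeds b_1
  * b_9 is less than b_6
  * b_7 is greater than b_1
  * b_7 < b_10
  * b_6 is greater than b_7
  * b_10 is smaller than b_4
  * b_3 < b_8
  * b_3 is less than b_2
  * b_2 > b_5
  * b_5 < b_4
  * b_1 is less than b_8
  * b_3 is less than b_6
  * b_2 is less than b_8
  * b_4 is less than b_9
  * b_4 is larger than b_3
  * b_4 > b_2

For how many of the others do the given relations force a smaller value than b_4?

Directly below b_4: b_3, b_5, b_2, b_10.
One step further: b_1, b_7 (6 so far).
Nothing else is reachable below b_4; 6 in all.

6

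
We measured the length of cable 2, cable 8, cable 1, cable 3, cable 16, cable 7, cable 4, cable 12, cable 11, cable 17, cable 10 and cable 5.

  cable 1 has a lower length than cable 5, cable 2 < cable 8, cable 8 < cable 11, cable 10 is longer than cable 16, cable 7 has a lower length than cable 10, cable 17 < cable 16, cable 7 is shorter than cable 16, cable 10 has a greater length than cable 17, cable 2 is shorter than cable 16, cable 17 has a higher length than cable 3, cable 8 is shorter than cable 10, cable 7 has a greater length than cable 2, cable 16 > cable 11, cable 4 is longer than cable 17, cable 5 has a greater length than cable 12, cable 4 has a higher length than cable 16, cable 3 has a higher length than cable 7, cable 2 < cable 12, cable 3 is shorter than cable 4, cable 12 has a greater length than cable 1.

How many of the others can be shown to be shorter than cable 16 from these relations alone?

The elements the relations force below cable 16 are cable 2, cable 7, cable 3, cable 17, cable 8, cable 11 — no chain reaches any other.
That is 6.

6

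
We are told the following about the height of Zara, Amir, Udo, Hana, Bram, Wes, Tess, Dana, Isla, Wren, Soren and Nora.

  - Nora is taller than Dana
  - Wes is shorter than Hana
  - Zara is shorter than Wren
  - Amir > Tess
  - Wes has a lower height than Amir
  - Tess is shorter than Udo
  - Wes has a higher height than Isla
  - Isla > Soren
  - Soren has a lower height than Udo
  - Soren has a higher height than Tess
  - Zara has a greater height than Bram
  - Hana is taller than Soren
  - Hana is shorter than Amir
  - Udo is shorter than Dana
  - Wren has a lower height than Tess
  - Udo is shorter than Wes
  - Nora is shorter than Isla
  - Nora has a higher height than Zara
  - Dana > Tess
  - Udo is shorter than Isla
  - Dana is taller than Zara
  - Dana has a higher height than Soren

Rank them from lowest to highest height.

Bram < Zara < Wren < Tess < Soren < Udo < Dana < Nora < Isla < Wes < Hana < Amir

The consecutive links are each given: Bram < Zara; Zara < Wren; Wren < Tess; Tess < Soren; Soren < Udo; Udo < Dana; Dana < Nora; Nora < Isla; Isla < Wes; Wes < Hana; Hana < Amir.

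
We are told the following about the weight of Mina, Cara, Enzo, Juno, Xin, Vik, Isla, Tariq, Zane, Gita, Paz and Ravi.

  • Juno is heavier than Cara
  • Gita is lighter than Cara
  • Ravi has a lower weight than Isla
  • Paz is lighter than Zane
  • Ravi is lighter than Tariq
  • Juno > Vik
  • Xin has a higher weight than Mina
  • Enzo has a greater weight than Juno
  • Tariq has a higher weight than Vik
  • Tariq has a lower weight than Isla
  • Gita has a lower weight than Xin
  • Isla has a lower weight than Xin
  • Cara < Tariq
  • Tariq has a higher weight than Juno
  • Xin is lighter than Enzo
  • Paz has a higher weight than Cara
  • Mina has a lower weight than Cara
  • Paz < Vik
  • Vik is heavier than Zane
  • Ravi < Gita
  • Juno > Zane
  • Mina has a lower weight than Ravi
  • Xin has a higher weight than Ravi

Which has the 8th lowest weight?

Piecing the relations together gives one ordering: Mina < Ravi < Gita < Cara < Paz < Zane < Vik < Juno < Tariq < Isla < Xin < Enzo.
Counting 8 from the smallest end gives Juno.

Juno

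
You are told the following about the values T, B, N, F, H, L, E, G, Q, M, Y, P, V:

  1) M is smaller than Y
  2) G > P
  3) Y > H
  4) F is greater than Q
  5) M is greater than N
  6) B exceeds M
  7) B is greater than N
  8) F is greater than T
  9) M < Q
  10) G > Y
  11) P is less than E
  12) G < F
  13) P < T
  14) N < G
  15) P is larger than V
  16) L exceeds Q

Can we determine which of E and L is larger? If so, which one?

Following every chain through E: below E we get V, P.
L is not reached, and no chain runs the other way from L to E.
So the given relations leave the order of E and L undetermined.

undetermined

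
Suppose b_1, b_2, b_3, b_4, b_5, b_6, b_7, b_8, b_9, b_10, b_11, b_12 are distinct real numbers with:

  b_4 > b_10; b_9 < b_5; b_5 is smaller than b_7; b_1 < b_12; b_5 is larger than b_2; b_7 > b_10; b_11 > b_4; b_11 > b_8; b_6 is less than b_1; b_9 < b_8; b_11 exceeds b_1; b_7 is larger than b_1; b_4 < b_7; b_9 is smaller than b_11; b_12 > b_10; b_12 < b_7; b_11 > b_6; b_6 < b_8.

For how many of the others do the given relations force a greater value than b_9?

4

From b_9 the given relations immediately reach b_5, b_8, b_11.
From those, b_7 — 4 in total.
Nothing else is reachable above b_9; 4 in all.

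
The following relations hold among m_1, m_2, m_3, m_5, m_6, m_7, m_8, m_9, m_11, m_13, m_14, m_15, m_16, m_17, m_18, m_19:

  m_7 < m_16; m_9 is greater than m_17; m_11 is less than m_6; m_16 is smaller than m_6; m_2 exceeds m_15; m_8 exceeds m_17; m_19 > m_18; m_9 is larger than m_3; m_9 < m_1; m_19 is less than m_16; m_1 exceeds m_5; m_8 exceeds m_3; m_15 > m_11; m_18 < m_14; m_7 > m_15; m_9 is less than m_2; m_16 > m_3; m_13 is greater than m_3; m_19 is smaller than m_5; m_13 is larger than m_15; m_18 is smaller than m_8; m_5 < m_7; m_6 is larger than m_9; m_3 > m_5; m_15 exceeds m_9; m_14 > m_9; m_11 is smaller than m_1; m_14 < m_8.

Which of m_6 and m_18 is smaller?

m_18

m_18 < m_19 and m_19 < m_5 give m_18 < m_5.
With m_5 < m_3: m_18 < m_19 < m_5 < m_3.
With m_3 < m_16: m_18 < m_19 < m_5 < m_3 < m_16.
Then m_16 < m_6 extends the chain to m_6.
So m_18 < m_6; m_18 is the smaller of the two.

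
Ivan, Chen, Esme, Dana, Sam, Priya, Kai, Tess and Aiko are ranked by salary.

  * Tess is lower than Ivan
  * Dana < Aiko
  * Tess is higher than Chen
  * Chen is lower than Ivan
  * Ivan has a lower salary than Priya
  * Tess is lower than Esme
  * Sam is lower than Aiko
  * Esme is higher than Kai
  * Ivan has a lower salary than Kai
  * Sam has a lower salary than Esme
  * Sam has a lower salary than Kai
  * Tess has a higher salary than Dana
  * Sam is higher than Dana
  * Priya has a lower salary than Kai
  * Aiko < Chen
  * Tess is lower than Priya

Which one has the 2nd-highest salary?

Chaining the given pairs: Dana < Sam < Aiko < Chen < Tess < Ivan < Priya < Kai < Esme.
Counting 2 from the largest end gives Kai.

Kai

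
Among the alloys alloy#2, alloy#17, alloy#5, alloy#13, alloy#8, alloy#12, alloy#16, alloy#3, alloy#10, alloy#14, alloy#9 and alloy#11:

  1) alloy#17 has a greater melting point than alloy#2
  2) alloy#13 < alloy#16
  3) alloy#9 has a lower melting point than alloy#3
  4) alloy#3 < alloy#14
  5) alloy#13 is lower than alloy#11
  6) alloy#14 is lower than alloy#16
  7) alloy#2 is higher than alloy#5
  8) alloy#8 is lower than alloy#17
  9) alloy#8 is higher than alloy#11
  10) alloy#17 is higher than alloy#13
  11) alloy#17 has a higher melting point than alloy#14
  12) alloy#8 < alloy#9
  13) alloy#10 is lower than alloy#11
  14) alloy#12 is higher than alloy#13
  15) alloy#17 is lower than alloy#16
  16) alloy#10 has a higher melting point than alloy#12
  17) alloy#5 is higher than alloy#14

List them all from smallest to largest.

Each adjacent pair is fixed by a given relation: alloy#13 < alloy#12; alloy#12 < alloy#10; alloy#10 < alloy#11; alloy#11 < alloy#8; alloy#8 < alloy#9; alloy#9 < alloy#3; alloy#3 < alloy#14; alloy#14 < alloy#5; alloy#5 < alloy#2; alloy#2 < alloy#17; alloy#17 < alloy#16. Chaining them end to end gives the full order.

alloy#13 < alloy#12 < alloy#10 < alloy#11 < alloy#8 < alloy#9 < alloy#3 < alloy#14 < alloy#5 < alloy#2 < alloy#17 < alloy#16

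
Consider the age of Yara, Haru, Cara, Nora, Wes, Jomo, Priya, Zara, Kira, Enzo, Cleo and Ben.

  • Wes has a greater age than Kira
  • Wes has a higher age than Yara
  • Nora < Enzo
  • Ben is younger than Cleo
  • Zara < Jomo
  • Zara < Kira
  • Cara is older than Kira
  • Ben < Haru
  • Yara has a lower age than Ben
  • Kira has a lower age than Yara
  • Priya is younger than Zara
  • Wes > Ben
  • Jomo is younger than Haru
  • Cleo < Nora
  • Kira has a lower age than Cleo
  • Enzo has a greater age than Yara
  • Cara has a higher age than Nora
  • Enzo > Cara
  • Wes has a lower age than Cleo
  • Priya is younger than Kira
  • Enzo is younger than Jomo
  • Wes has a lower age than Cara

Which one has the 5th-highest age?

Nora

Chaining the given pairs: Priya < Zara < Kira < Yara < Ben < Wes < Cleo < Nora < Cara < Enzo < Jomo < Haru.
Counting 5 from the largest end gives Nora.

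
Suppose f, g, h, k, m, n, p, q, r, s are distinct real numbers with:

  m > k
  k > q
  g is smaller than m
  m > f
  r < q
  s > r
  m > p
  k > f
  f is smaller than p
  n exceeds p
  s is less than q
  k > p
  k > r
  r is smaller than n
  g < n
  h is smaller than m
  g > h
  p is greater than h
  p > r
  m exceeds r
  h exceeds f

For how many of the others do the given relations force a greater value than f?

6

From f the given relations immediately reach h, p, k, m.
From those, g, n — 6 in total.
Nothing else is reachable above f; 6 in all.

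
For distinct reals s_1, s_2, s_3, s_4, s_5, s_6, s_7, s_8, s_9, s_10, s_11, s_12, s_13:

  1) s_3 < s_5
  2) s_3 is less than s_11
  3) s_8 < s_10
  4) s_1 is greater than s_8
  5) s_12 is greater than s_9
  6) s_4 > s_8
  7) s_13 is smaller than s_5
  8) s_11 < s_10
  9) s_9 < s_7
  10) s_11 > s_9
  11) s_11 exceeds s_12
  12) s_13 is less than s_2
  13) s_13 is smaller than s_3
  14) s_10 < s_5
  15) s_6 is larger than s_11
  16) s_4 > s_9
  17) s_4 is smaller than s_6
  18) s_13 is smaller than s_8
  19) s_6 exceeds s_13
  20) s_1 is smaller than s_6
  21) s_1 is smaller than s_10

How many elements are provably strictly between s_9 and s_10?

2

The relations place s_9 below s_10. An element lies strictly between them when it is forced above s_9 and also forced below s_10.
Above s_9: {s_7, s_4, s_12, s_11, s_6, s_5}. Below s_10: {s_13, s_8, s_3, s_12, s_11, s_1}.
Intersection: {s_12, s_11} — 2.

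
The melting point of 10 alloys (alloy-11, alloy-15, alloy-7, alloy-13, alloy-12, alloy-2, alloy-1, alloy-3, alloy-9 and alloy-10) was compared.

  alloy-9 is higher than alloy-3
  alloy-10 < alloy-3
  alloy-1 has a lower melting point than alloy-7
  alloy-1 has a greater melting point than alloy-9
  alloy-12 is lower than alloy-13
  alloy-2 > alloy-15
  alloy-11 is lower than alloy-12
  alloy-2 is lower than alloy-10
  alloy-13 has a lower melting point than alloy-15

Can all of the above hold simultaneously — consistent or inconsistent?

consistent

The single ordering alloy-11 < alloy-12 < alloy-13 < alloy-15 < alloy-2 < alloy-10 < alloy-3 < alloy-9 < alloy-1 < alloy-7 satisfies every listed relation, so no contradiction arises.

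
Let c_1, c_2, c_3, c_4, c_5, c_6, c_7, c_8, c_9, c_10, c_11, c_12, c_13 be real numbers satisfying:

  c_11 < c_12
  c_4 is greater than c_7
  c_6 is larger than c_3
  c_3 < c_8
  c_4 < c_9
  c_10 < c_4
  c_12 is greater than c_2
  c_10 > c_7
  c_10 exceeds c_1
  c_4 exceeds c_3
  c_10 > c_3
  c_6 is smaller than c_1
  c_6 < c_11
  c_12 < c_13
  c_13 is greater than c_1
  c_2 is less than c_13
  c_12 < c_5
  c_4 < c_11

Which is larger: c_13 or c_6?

c_6 < c_1 and c_1 < c_10 give c_6 < c_10.
With c_10 < c_4: c_6 < c_1 < c_10 < c_4.
Then c_4 < c_11 extends the chain to c_11.
With c_11 < c_12: c_6 < c_1 < c_10 < c_4 < c_11 < c_12.
With c_12 < c_13: c_6 < c_1 < c_10 < c_4 < c_11 < c_12 < c_13.
So c_6 < c_13; c_13 is the larger of the two.

c_13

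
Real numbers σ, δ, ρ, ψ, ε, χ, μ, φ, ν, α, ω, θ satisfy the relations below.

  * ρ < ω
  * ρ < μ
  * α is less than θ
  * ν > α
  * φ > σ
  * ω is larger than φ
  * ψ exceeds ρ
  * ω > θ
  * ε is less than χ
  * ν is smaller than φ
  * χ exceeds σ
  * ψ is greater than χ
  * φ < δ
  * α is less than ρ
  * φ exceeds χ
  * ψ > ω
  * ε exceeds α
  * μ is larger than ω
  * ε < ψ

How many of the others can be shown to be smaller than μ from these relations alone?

Directly below μ: ρ, ω.
One step further: α, θ, φ (5 so far).
One step further: σ, ν, χ (8 so far).
One step further: ε (9 so far).
No other element is forced below μ by the given relations, so the count is 9.

9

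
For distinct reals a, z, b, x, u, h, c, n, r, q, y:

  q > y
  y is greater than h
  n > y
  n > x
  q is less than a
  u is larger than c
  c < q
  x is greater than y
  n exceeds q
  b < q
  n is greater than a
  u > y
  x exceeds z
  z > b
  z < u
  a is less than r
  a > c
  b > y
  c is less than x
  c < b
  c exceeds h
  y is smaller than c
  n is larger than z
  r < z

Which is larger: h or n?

n

Link the given pairs in sequence: h < c; c < b; b < q; q < a; a < r; r < z; z < x; x < n.
Together: h < c < b < q < a < r < z < x < n.
So h < n; n is the larger of the two.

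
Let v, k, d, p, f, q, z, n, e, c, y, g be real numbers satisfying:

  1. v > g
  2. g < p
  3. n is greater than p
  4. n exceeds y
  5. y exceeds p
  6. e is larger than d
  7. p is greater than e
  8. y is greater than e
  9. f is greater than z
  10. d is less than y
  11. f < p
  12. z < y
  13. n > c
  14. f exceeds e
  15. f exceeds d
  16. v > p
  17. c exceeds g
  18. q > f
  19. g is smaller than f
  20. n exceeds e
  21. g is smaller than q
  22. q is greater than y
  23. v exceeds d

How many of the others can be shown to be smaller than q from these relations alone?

7

From q the given relations immediately reach g, f, y.
From those, z, d, e, p — 7 in total.
No other element is forced below q by the given relations, so the count is 7.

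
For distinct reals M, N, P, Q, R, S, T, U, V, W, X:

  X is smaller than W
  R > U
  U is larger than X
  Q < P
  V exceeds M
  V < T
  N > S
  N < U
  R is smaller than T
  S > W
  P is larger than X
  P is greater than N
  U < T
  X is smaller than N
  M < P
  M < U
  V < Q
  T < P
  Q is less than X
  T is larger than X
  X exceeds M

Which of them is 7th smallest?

N

Piecing the relations together gives one ordering: M < V < Q < X < W < S < N < U < R < T < P.
The 7th smallest is N.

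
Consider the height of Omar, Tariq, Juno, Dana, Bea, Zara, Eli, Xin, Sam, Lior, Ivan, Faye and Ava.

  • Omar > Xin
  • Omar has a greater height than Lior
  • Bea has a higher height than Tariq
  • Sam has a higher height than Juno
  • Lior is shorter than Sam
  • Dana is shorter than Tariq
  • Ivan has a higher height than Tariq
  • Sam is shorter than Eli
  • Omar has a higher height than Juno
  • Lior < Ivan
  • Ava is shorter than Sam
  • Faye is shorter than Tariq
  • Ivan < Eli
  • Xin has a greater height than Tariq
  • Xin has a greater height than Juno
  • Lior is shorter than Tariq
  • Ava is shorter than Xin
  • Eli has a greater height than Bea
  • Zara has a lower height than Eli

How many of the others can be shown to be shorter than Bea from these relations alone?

Directly below Bea: Tariq.
One step further: Dana, Faye, Lior (4 so far).
No other element is forced below Bea by the given relations, so the count is 4.

4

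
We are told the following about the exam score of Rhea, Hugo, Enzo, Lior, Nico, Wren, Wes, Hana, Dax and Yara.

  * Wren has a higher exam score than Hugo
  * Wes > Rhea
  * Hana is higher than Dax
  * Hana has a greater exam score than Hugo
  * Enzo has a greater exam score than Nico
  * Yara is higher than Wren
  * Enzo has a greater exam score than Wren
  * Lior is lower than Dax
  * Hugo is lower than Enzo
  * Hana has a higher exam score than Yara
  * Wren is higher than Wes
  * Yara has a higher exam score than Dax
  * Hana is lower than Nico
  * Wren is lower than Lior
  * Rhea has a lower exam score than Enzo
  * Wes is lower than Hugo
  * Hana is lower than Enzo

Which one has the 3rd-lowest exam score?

Hugo

Piecing the relations together gives one ordering: Rhea < Wes < Hugo < Wren < Lior < Dax < Yara < Hana < Nico < Enzo.
Counting 3 from the smallest end gives Hugo.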